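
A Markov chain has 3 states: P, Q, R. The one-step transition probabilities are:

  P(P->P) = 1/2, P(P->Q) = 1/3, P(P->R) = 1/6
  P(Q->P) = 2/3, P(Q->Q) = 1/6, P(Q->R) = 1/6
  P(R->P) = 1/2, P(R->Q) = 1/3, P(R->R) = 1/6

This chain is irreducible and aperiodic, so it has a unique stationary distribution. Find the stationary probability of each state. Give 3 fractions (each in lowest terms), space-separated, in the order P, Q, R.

Answer: 23/42 2/7 1/6

Derivation:
The stationary distribution satisfies pi = pi * P, i.e.:
  pi_P = 1/2*pi_P + 2/3*pi_Q + 1/2*pi_R
  pi_Q = 1/3*pi_P + 1/6*pi_Q + 1/3*pi_R
  pi_R = 1/6*pi_P + 1/6*pi_Q + 1/6*pi_R
with normalization: pi_P + pi_Q + pi_R = 1.

Using the first 2 balance equations plus normalization, the linear system A*pi = b is:
  [-1/2, 2/3, 1/2] . pi = 0
  [1/3, -5/6, 1/3] . pi = 0
  [1, 1, 1] . pi = 1

Solving yields:
  pi_P = 23/42
  pi_Q = 2/7
  pi_R = 1/6

Verification (pi * P):
  23/42*1/2 + 2/7*2/3 + 1/6*1/2 = 23/42 = pi_P  (ok)
  23/42*1/3 + 2/7*1/6 + 1/6*1/3 = 2/7 = pi_Q  (ok)
  23/42*1/6 + 2/7*1/6 + 1/6*1/6 = 1/6 = pi_R  (ok)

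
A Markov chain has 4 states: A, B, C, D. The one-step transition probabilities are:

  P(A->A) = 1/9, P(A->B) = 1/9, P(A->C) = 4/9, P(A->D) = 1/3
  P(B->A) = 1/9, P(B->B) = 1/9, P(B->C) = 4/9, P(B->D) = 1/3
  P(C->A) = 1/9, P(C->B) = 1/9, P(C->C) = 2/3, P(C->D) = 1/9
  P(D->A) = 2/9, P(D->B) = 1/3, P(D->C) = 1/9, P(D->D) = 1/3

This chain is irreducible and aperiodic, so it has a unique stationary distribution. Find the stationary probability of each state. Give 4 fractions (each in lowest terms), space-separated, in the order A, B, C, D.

The stationary distribution satisfies pi = pi * P, i.e.:
  pi_A = 1/9*pi_A + 1/9*pi_B + 1/9*pi_C + 2/9*pi_D
  pi_B = 1/9*pi_A + 1/9*pi_B + 1/9*pi_C + 1/3*pi_D
  pi_C = 4/9*pi_A + 4/9*pi_B + 2/3*pi_C + 1/9*pi_D
  pi_D = 1/3*pi_A + 1/3*pi_B + 1/9*pi_C + 1/3*pi_D
with normalization: pi_A + pi_B + pi_C + pi_D = 1.

Using the first 3 balance equations plus normalization, the linear system A*pi = b is:
  [-8/9, 1/9, 1/9, 2/9] . pi = 0
  [1/9, -8/9, 1/9, 1/3] . pi = 0
  [4/9, 4/9, -1/3, 1/9] . pi = 0
  [1, 1, 1, 1] . pi = 1

Solving yields:
  pi_A = 70/513
  pi_B = 83/513
  pi_C = 9/19
  pi_D = 13/57

Verification (pi * P):
  70/513*1/9 + 83/513*1/9 + 9/19*1/9 + 13/57*2/9 = 70/513 = pi_A  (ok)
  70/513*1/9 + 83/513*1/9 + 9/19*1/9 + 13/57*1/3 = 83/513 = pi_B  (ok)
  70/513*4/9 + 83/513*4/9 + 9/19*2/3 + 13/57*1/9 = 9/19 = pi_C  (ok)
  70/513*1/3 + 83/513*1/3 + 9/19*1/9 + 13/57*1/3 = 13/57 = pi_D  (ok)

Answer: 70/513 83/513 9/19 13/57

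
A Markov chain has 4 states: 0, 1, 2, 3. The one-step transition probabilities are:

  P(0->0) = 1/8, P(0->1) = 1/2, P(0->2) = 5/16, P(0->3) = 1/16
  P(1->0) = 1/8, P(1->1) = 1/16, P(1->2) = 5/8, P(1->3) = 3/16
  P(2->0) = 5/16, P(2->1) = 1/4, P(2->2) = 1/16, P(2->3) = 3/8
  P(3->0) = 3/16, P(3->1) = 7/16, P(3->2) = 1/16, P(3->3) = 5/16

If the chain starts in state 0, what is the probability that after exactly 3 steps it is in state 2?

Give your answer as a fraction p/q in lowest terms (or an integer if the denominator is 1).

Answer: 907/4096

Derivation:
Computing P^3 by repeated multiplication:
P^1 =
  0: [1/8, 1/2, 5/16, 1/16]
  1: [1/8, 1/16, 5/8, 3/16]
  2: [5/16, 1/4, 1/16, 3/8]
  3: [3/16, 7/16, 1/16, 5/16]
P^2 =
  0: [3/16, 51/256, 3/8, 61/256]
  1: [65/256, 39/128, 33/256, 5/16]
  2: [41/256, 45/128, 9/32, 53/256]
  3: [5/32, 35/128, 91/256, 55/256]
P^3 =
  0: [861/4096, 623/2048, 907/4096, 541/2048]
  1: [691/4096, 645/2048, 609/2048, 897/4096]
  2: [781/4096, 1077/4096, 615/2048, 63/256]
  3: [105/512, 1139/4096, 523/2048, 1071/4096]

(P^3)[0 -> 2] = 907/4096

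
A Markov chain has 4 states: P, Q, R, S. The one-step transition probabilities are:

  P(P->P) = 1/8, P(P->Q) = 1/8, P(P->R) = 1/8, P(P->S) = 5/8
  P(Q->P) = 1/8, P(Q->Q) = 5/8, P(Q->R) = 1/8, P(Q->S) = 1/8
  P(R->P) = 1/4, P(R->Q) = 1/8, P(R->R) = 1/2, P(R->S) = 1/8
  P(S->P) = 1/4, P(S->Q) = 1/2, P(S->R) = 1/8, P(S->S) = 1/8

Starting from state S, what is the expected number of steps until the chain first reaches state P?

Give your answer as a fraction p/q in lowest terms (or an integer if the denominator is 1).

Let h_i = expected steps to first reach P from state i.
Boundary: h_P = 0.
First-step equations for the other states:
  h_Q = 1 + 1/8*h_P + 5/8*h_Q + 1/8*h_R + 1/8*h_S
  h_R = 1 + 1/4*h_P + 1/8*h_Q + 1/2*h_R + 1/8*h_S
  h_S = 1 + 1/4*h_P + 1/2*h_Q + 1/8*h_R + 1/8*h_S

Substituting h_P = 0 and rearranging gives the linear system (I - Q) h = 1:
  [3/8, -1/8, -1/8] . (h_Q, h_R, h_S) = 1
  [-1/8, 1/2, -1/8] . (h_Q, h_R, h_S) = 1
  [-1/2, -1/8, 7/8] . (h_Q, h_R, h_S) = 1

Solving yields:
  h_Q = 320/53
  h_R = 256/53
  h_S = 280/53

Starting state is S, so the expected hitting time is h_S = 280/53.

Answer: 280/53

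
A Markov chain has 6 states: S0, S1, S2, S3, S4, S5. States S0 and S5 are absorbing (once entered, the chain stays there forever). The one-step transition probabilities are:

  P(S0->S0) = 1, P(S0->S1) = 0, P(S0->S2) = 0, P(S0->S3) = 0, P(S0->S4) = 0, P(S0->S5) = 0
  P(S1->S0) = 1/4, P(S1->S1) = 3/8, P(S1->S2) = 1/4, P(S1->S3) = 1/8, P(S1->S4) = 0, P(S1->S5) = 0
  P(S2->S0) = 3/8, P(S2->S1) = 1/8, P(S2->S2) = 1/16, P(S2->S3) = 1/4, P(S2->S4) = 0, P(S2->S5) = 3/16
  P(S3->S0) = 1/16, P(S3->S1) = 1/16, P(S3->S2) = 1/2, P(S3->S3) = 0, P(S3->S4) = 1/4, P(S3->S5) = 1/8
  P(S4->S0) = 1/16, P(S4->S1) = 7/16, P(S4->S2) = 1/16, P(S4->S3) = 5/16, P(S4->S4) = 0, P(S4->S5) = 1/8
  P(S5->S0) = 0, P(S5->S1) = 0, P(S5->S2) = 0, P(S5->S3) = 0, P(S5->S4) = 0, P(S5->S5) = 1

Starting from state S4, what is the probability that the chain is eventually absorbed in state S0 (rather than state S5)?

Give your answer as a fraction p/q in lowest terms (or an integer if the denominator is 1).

Answer: 8183/12840

Derivation:
Let a_i = P(absorbed in S0 | start in state i).
Boundary conditions: a_S0 = 1, a_S5 = 0.
For each transient state i, a_i = sum_j P(i->j) * a_j:
  a_S1 = 1/4*a_S0 + 3/8*a_S1 + 1/4*a_S2 + 1/8*a_S3 + 0*a_S4 + 0*a_S5
  a_S2 = 3/8*a_S0 + 1/8*a_S1 + 1/16*a_S2 + 1/4*a_S3 + 0*a_S4 + 3/16*a_S5
  a_S3 = 1/16*a_S0 + 1/16*a_S1 + 1/2*a_S2 + 0*a_S3 + 1/4*a_S4 + 1/8*a_S5
  a_S4 = 1/16*a_S0 + 7/16*a_S1 + 1/16*a_S2 + 5/16*a_S3 + 0*a_S4 + 1/8*a_S5

Substituting a_S0 = 1 and a_S5 = 0, rearrange to (I - Q) a = r where r[i] = P(i -> S0):
  [5/8, -1/4, -1/8, 0] . (a_S1, a_S2, a_S3, a_S4) = 1/4
  [-1/8, 15/16, -1/4, 0] . (a_S1, a_S2, a_S3, a_S4) = 3/8
  [-1/16, -1/2, 1, -1/4] . (a_S1, a_S2, a_S3, a_S4) = 1/16
  [-7/16, -1/16, -5/16, 1] . (a_S1, a_S2, a_S3, a_S4) = 1/16

Solving yields:
  a_S1 = 2527/3210
  a_S2 = 1069/1605
  a_S3 = 1939/3210
  a_S4 = 8183/12840

Starting state is S4, so the absorption probability is a_S4 = 8183/12840.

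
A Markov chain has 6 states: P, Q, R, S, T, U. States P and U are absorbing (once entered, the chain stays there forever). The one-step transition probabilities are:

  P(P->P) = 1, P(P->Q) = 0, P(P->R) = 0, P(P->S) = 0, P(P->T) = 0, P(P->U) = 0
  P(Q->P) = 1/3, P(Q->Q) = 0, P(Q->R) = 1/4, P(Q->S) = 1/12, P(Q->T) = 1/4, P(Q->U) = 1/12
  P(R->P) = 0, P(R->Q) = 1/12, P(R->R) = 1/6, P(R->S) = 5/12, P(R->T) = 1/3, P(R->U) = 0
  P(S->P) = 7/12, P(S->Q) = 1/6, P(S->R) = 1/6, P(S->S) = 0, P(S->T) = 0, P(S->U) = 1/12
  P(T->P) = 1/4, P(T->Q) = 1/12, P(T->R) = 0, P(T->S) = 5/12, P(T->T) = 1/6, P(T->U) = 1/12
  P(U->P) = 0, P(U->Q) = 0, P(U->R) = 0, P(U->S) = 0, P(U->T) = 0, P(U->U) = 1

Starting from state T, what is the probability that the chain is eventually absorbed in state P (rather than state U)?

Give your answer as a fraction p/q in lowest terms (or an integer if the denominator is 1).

Let a_i = P(absorbed in P | start in state i).
Boundary conditions: a_P = 1, a_U = 0.
For each transient state i, a_i = sum_j P(i->j) * a_j:
  a_Q = 1/3*a_P + 0*a_Q + 1/4*a_R + 1/12*a_S + 1/4*a_T + 1/12*a_U
  a_R = 0*a_P + 1/12*a_Q + 1/6*a_R + 5/12*a_S + 1/3*a_T + 0*a_U
  a_S = 7/12*a_P + 1/6*a_Q + 1/6*a_R + 0*a_S + 0*a_T + 1/12*a_U
  a_T = 1/4*a_P + 1/12*a_Q + 0*a_R + 5/12*a_S + 1/6*a_T + 1/12*a_U

Substituting a_P = 1 and a_U = 0, rearrange to (I - Q) a = r where r[i] = P(i -> P):
  [1, -1/4, -1/12, -1/4] . (a_Q, a_R, a_S, a_T) = 1/3
  [-1/12, 5/6, -5/12, -1/3] . (a_Q, a_R, a_S, a_T) = 0
  [-1/6, -1/6, 1, 0] . (a_Q, a_R, a_S, a_T) = 7/12
  [-1/12, 0, -5/12, 5/6] . (a_Q, a_R, a_S, a_T) = 1/4

Solving yields:
  a_Q = 4453/5454
  a_R = 2278/2727
  a_S = 1561/1818
  a_T = 4423/5454

Starting state is T, so the absorption probability is a_T = 4423/5454.

Answer: 4423/5454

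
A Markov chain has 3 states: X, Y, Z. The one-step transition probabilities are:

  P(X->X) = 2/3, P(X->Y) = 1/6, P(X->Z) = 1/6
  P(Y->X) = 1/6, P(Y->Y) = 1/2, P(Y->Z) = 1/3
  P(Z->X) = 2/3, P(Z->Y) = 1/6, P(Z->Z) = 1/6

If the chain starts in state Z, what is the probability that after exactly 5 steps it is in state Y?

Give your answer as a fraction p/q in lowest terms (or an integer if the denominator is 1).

Computing P^5 by repeated multiplication:
P^1 =
  X: [2/3, 1/6, 1/6]
  Y: [1/6, 1/2, 1/3]
  Z: [2/3, 1/6, 1/6]
P^2 =
  X: [7/12, 2/9, 7/36]
  Y: [5/12, 1/3, 1/4]
  Z: [7/12, 2/9, 7/36]
P^3 =
  X: [5/9, 13/54, 11/54]
  Y: [1/2, 5/18, 2/9]
  Z: [5/9, 13/54, 11/54]
P^4 =
  X: [59/108, 20/81, 67/324]
  Y: [19/36, 7/27, 23/108]
  Z: [59/108, 20/81, 67/324]
P^5 =
  X: [44/81, 121/486, 101/486]
  Y: [29/54, 41/162, 17/81]
  Z: [44/81, 121/486, 101/486]

(P^5)[Z -> Y] = 121/486

Answer: 121/486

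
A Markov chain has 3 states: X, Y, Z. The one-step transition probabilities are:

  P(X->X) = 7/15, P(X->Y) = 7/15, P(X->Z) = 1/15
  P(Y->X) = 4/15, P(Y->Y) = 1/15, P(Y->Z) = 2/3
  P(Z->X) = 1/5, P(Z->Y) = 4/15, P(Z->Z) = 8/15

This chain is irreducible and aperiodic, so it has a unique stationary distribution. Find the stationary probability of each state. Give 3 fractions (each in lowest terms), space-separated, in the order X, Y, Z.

Answer: 58/195 53/195 28/65

Derivation:
The stationary distribution satisfies pi = pi * P, i.e.:
  pi_X = 7/15*pi_X + 4/15*pi_Y + 1/5*pi_Z
  pi_Y = 7/15*pi_X + 1/15*pi_Y + 4/15*pi_Z
  pi_Z = 1/15*pi_X + 2/3*pi_Y + 8/15*pi_Z
with normalization: pi_X + pi_Y + pi_Z = 1.

Using the first 2 balance equations plus normalization, the linear system A*pi = b is:
  [-8/15, 4/15, 1/5] . pi = 0
  [7/15, -14/15, 4/15] . pi = 0
  [1, 1, 1] . pi = 1

Solving yields:
  pi_X = 58/195
  pi_Y = 53/195
  pi_Z = 28/65

Verification (pi * P):
  58/195*7/15 + 53/195*4/15 + 28/65*1/5 = 58/195 = pi_X  (ok)
  58/195*7/15 + 53/195*1/15 + 28/65*4/15 = 53/195 = pi_Y  (ok)
  58/195*1/15 + 53/195*2/3 + 28/65*8/15 = 28/65 = pi_Z  (ok)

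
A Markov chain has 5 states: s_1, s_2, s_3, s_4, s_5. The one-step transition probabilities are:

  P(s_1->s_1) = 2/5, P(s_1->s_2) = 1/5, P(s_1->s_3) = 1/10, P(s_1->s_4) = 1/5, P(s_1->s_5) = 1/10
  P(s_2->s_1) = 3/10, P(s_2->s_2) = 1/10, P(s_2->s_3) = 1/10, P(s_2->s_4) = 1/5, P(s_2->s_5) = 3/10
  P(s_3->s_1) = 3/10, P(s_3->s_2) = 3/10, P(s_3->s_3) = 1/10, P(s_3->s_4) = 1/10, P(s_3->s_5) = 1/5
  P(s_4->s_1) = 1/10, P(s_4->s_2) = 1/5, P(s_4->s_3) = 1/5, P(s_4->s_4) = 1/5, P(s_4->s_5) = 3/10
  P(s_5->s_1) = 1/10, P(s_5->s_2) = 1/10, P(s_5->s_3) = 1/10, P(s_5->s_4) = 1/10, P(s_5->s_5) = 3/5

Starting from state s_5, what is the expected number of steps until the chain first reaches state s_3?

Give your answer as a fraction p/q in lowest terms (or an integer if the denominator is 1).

Answer: 6030/691

Derivation:
Let h_i = expected steps to first reach s_3 from state i.
Boundary: h_s_3 = 0.
First-step equations for the other states:
  h_s_1 = 1 + 2/5*h_s_1 + 1/5*h_s_2 + 1/10*h_s_3 + 1/5*h_s_4 + 1/10*h_s_5
  h_s_2 = 1 + 3/10*h_s_1 + 1/10*h_s_2 + 1/10*h_s_3 + 1/5*h_s_4 + 3/10*h_s_5
  h_s_4 = 1 + 1/10*h_s_1 + 1/5*h_s_2 + 1/5*h_s_3 + 1/5*h_s_4 + 3/10*h_s_5
  h_s_5 = 1 + 1/10*h_s_1 + 1/10*h_s_2 + 1/10*h_s_3 + 1/10*h_s_4 + 3/5*h_s_5

Substituting h_s_3 = 0 and rearranging gives the linear system (I - Q) h = 1:
  [3/5, -1/5, -1/5, -1/10] . (h_s_1, h_s_2, h_s_4, h_s_5) = 1
  [-3/10, 9/10, -1/5, -3/10] . (h_s_1, h_s_2, h_s_4, h_s_5) = 1
  [-1/10, -1/5, 4/5, -3/10] . (h_s_1, h_s_2, h_s_4, h_s_5) = 1
  [-1/10, -1/10, -1/10, 2/5] . (h_s_1, h_s_2, h_s_4, h_s_5) = 1

Solving yields:
  h_s_1 = 5920/691
  h_s_2 = 5940/691
  h_s_4 = 5350/691
  h_s_5 = 6030/691

Starting state is s_5, so the expected hitting time is h_s_5 = 6030/691.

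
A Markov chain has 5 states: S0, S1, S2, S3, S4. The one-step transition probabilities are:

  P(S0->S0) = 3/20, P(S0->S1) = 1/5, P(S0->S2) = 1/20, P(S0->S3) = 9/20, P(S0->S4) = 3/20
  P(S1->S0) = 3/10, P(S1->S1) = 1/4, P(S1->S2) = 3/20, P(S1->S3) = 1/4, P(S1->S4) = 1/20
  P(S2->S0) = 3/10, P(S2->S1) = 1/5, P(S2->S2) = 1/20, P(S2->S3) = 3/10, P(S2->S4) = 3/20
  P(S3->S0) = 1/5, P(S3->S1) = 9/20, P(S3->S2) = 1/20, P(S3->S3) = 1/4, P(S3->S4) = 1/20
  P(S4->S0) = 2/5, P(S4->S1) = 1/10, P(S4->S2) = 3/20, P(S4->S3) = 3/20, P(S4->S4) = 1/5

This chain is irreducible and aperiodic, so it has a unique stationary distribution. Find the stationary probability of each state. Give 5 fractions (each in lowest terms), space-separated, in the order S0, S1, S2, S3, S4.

The stationary distribution satisfies pi = pi * P, i.e.:
  pi_S0 = 3/20*pi_S0 + 3/10*pi_S1 + 3/10*pi_S2 + 1/5*pi_S3 + 2/5*pi_S4
  pi_S1 = 1/5*pi_S0 + 1/4*pi_S1 + 1/5*pi_S2 + 9/20*pi_S3 + 1/10*pi_S4
  pi_S2 = 1/20*pi_S0 + 3/20*pi_S1 + 1/20*pi_S2 + 1/20*pi_S3 + 3/20*pi_S4
  pi_S3 = 9/20*pi_S0 + 1/4*pi_S1 + 3/10*pi_S2 + 1/4*pi_S3 + 3/20*pi_S4
  pi_S4 = 3/20*pi_S0 + 1/20*pi_S1 + 3/20*pi_S2 + 1/20*pi_S3 + 1/5*pi_S4
with normalization: pi_S0 + pi_S1 + pi_S2 + pi_S3 + pi_S4 = 1.

Using the first 4 balance equations plus normalization, the linear system A*pi = b is:
  [-17/20, 3/10, 3/10, 1/5, 2/5] . pi = 0
  [1/5, -3/4, 1/5, 9/20, 1/10] . pi = 0
  [1/20, 3/20, -19/20, 1/20, 3/20] . pi = 0
  [9/20, 1/4, 3/10, -3/4, 3/20] . pi = 0
  [1, 1, 1, 1, 1] . pi = 1

Solving yields:
  pi_S0 = 785/3219
  pi_S1 = 16075/57942
  pi_S2 = 7607/86913
  pi_S3 = 50995/173826
  pi_S4 = 8501/86913

Verification (pi * P):
  785/3219*3/20 + 16075/57942*3/10 + 7607/86913*3/10 + 50995/173826*1/5 + 8501/86913*2/5 = 785/3219 = pi_S0  (ok)
  785/3219*1/5 + 16075/57942*1/4 + 7607/86913*1/5 + 50995/173826*9/20 + 8501/86913*1/10 = 16075/57942 = pi_S1  (ok)
  785/3219*1/20 + 16075/57942*3/20 + 7607/86913*1/20 + 50995/173826*1/20 + 8501/86913*3/20 = 7607/86913 = pi_S2  (ok)
  785/3219*9/20 + 16075/57942*1/4 + 7607/86913*3/10 + 50995/173826*1/4 + 8501/86913*3/20 = 50995/173826 = pi_S3  (ok)
  785/3219*3/20 + 16075/57942*1/20 + 7607/86913*3/20 + 50995/173826*1/20 + 8501/86913*1/5 = 8501/86913 = pi_S4  (ok)

Answer: 785/3219 16075/57942 7607/86913 50995/173826 8501/86913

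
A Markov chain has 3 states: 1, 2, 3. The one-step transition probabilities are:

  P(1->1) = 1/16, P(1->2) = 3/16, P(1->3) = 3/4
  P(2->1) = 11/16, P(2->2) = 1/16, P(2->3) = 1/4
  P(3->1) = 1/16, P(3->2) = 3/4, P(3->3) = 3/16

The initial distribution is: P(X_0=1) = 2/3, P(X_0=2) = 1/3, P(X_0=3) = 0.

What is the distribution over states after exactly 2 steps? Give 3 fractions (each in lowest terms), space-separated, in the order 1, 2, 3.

Propagating the distribution step by step (d_{t+1} = d_t * P):
d_0 = (1=2/3, 2=1/3, 3=0)
  d_1[1] = 2/3*1/16 + 1/3*11/16 + 0*1/16 = 13/48
  d_1[2] = 2/3*3/16 + 1/3*1/16 + 0*3/4 = 7/48
  d_1[3] = 2/3*3/4 + 1/3*1/4 + 0*3/16 = 7/12
d_1 = (1=13/48, 2=7/48, 3=7/12)
  d_2[1] = 13/48*1/16 + 7/48*11/16 + 7/12*1/16 = 59/384
  d_2[2] = 13/48*3/16 + 7/48*1/16 + 7/12*3/4 = 191/384
  d_2[3] = 13/48*3/4 + 7/48*1/4 + 7/12*3/16 = 67/192
d_2 = (1=59/384, 2=191/384, 3=67/192)

Answer: 59/384 191/384 67/192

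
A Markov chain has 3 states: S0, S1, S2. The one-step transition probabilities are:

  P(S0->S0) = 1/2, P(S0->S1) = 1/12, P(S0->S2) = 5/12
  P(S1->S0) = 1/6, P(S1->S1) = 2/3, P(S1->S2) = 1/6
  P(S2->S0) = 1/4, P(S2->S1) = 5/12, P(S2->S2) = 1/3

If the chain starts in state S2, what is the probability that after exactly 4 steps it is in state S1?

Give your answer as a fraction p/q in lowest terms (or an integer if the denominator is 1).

Computing P^4 by repeated multiplication:
P^1 =
  S0: [1/2, 1/12, 5/12]
  S1: [1/6, 2/3, 1/6]
  S2: [1/4, 5/12, 1/3]
P^2 =
  S0: [53/144, 13/48, 13/36]
  S1: [17/72, 19/36, 17/72]
  S2: [5/18, 7/16, 41/144]
P^3 =
  S0: [23/72, 625/1728, 551/1728]
  S1: [229/864, 203/432, 229/864]
  S2: [163/576, 749/1728, 245/864]
P^4 =
  S0: [6215/20736, 923/2304, 3107/10368]
  S1: [2873/10368, 2311/5184, 2873/10368]
  S2: [2951/10368, 2977/6912, 5903/20736]

(P^4)[S2 -> S1] = 2977/6912

Answer: 2977/6912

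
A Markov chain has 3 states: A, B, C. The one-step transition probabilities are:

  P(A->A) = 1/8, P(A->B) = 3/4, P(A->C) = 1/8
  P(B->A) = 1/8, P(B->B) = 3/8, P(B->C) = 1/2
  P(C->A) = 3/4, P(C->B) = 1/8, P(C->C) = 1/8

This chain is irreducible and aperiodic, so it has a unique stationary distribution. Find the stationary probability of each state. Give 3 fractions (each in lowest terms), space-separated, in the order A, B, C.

Answer: 31/103 43/103 29/103

Derivation:
The stationary distribution satisfies pi = pi * P, i.e.:
  pi_A = 1/8*pi_A + 1/8*pi_B + 3/4*pi_C
  pi_B = 3/4*pi_A + 3/8*pi_B + 1/8*pi_C
  pi_C = 1/8*pi_A + 1/2*pi_B + 1/8*pi_C
with normalization: pi_A + pi_B + pi_C = 1.

Using the first 2 balance equations plus normalization, the linear system A*pi = b is:
  [-7/8, 1/8, 3/4] . pi = 0
  [3/4, -5/8, 1/8] . pi = 0
  [1, 1, 1] . pi = 1

Solving yields:
  pi_A = 31/103
  pi_B = 43/103
  pi_C = 29/103

Verification (pi * P):
  31/103*1/8 + 43/103*1/8 + 29/103*3/4 = 31/103 = pi_A  (ok)
  31/103*3/4 + 43/103*3/8 + 29/103*1/8 = 43/103 = pi_B  (ok)
  31/103*1/8 + 43/103*1/2 + 29/103*1/8 = 29/103 = pi_C  (ok)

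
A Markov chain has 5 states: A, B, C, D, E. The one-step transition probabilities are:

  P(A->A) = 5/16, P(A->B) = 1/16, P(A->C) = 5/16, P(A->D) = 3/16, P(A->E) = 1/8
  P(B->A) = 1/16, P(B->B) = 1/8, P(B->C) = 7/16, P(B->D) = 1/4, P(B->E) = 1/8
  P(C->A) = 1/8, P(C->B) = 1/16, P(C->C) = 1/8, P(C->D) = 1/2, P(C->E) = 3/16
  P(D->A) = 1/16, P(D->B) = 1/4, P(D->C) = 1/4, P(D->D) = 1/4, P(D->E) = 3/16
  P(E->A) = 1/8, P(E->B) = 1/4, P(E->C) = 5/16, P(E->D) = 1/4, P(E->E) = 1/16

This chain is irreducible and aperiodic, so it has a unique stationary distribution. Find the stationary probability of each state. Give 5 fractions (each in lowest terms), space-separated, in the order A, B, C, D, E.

The stationary distribution satisfies pi = pi * P, i.e.:
  pi_A = 5/16*pi_A + 1/16*pi_B + 1/8*pi_C + 1/16*pi_D + 1/8*pi_E
  pi_B = 1/16*pi_A + 1/8*pi_B + 1/16*pi_C + 1/4*pi_D + 1/4*pi_E
  pi_C = 5/16*pi_A + 7/16*pi_B + 1/8*pi_C + 1/4*pi_D + 5/16*pi_E
  pi_D = 3/16*pi_A + 1/4*pi_B + 1/2*pi_C + 1/4*pi_D + 1/4*pi_E
  pi_E = 1/8*pi_A + 1/8*pi_B + 3/16*pi_C + 3/16*pi_D + 1/16*pi_E
with normalization: pi_A + pi_B + pi_C + pi_D + pi_E = 1.

Using the first 4 balance equations plus normalization, the linear system A*pi = b is:
  [-11/16, 1/16, 1/8, 1/16, 1/8] . pi = 0
  [1/16, -7/8, 1/16, 1/4, 1/4] . pi = 0
  [5/16, 7/16, -7/8, 1/4, 5/16] . pi = 0
  [3/16, 1/4, 1/2, -3/4, 1/4] . pi = 0
  [1, 1, 1, 1, 1] . pi = 1

Solving yields:
  pi_A = 8492/72021
  pi_B = 11425/72021
  pi_C = 18986/72021
  pi_D = 7407/24007
  pi_E = 10897/72021

Verification (pi * P):
  8492/72021*5/16 + 11425/72021*1/16 + 18986/72021*1/8 + 7407/24007*1/16 + 10897/72021*1/8 = 8492/72021 = pi_A  (ok)
  8492/72021*1/16 + 11425/72021*1/8 + 18986/72021*1/16 + 7407/24007*1/4 + 10897/72021*1/4 = 11425/72021 = pi_B  (ok)
  8492/72021*5/16 + 11425/72021*7/16 + 18986/72021*1/8 + 7407/24007*1/4 + 10897/72021*5/16 = 18986/72021 = pi_C  (ok)
  8492/72021*3/16 + 11425/72021*1/4 + 18986/72021*1/2 + 7407/24007*1/4 + 10897/72021*1/4 = 7407/24007 = pi_D  (ok)
  8492/72021*1/8 + 11425/72021*1/8 + 18986/72021*3/16 + 7407/24007*3/16 + 10897/72021*1/16 = 10897/72021 = pi_E  (ok)

Answer: 8492/72021 11425/72021 18986/72021 7407/24007 10897/72021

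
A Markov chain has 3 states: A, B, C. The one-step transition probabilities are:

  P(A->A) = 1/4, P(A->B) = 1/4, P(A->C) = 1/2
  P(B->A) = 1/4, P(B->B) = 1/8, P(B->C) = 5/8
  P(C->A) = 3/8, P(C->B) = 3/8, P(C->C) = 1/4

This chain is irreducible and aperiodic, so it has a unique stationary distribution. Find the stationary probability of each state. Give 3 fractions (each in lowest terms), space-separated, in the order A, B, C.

The stationary distribution satisfies pi = pi * P, i.e.:
  pi_A = 1/4*pi_A + 1/4*pi_B + 3/8*pi_C
  pi_B = 1/4*pi_A + 1/8*pi_B + 3/8*pi_C
  pi_C = 1/2*pi_A + 5/8*pi_B + 1/4*pi_C
with normalization: pi_A + pi_B + pi_C = 1.

Using the first 2 balance equations plus normalization, the linear system A*pi = b is:
  [-3/4, 1/4, 3/8] . pi = 0
  [1/4, -7/8, 3/8] . pi = 0
  [1, 1, 1] . pi = 1

Solving yields:
  pi_A = 27/89
  pi_B = 24/89
  pi_C = 38/89

Verification (pi * P):
  27/89*1/4 + 24/89*1/4 + 38/89*3/8 = 27/89 = pi_A  (ok)
  27/89*1/4 + 24/89*1/8 + 38/89*3/8 = 24/89 = pi_B  (ok)
  27/89*1/2 + 24/89*5/8 + 38/89*1/4 = 38/89 = pi_C  (ok)

Answer: 27/89 24/89 38/89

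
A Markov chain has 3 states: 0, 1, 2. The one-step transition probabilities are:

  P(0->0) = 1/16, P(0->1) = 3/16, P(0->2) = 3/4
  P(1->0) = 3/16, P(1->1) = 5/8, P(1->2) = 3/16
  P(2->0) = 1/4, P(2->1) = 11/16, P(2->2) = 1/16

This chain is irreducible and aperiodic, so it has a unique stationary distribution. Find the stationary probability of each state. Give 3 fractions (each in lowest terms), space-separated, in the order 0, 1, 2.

Answer: 19/105 59/105 9/35

Derivation:
The stationary distribution satisfies pi = pi * P, i.e.:
  pi_0 = 1/16*pi_0 + 3/16*pi_1 + 1/4*pi_2
  pi_1 = 3/16*pi_0 + 5/8*pi_1 + 11/16*pi_2
  pi_2 = 3/4*pi_0 + 3/16*pi_1 + 1/16*pi_2
with normalization: pi_0 + pi_1 + pi_2 = 1.

Using the first 2 balance equations plus normalization, the linear system A*pi = b is:
  [-15/16, 3/16, 1/4] . pi = 0
  [3/16, -3/8, 11/16] . pi = 0
  [1, 1, 1] . pi = 1

Solving yields:
  pi_0 = 19/105
  pi_1 = 59/105
  pi_2 = 9/35

Verification (pi * P):
  19/105*1/16 + 59/105*3/16 + 9/35*1/4 = 19/105 = pi_0  (ok)
  19/105*3/16 + 59/105*5/8 + 9/35*11/16 = 59/105 = pi_1  (ok)
  19/105*3/4 + 59/105*3/16 + 9/35*1/16 = 9/35 = pi_2  (ok)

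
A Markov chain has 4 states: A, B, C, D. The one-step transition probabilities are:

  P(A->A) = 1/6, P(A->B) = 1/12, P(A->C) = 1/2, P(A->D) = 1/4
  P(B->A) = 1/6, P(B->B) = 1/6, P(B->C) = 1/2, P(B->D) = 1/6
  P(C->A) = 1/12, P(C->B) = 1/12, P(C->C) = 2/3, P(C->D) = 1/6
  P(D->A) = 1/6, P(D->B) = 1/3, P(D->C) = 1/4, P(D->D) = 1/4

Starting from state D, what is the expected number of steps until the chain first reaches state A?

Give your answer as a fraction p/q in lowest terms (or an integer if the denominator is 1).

Answer: 321/40

Derivation:
Let h_i = expected steps to first reach A from state i.
Boundary: h_A = 0.
First-step equations for the other states:
  h_B = 1 + 1/6*h_A + 1/6*h_B + 1/2*h_C + 1/6*h_D
  h_C = 1 + 1/12*h_A + 1/12*h_B + 2/3*h_C + 1/6*h_D
  h_D = 1 + 1/6*h_A + 1/3*h_B + 1/4*h_C + 1/4*h_D

Substituting h_A = 0 and rearranging gives the linear system (I - Q) h = 1:
  [5/6, -1/2, -1/6] . (h_B, h_C, h_D) = 1
  [-1/12, 1/3, -1/6] . (h_B, h_C, h_D) = 1
  [-1/3, -1/4, 3/4] . (h_B, h_C, h_D) = 1

Solving yields:
  h_B = 33/4
  h_C = 363/40
  h_D = 321/40

Starting state is D, so the expected hitting time is h_D = 321/40.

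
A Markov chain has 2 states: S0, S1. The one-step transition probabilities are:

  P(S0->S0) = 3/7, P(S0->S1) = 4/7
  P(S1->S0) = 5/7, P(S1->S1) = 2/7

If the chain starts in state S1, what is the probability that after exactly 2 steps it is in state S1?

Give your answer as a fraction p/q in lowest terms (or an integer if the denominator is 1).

Answer: 24/49

Derivation:
Computing P^2 by repeated multiplication:
P^1 =
  S0: [3/7, 4/7]
  S1: [5/7, 2/7]
P^2 =
  S0: [29/49, 20/49]
  S1: [25/49, 24/49]

(P^2)[S1 -> S1] = 24/49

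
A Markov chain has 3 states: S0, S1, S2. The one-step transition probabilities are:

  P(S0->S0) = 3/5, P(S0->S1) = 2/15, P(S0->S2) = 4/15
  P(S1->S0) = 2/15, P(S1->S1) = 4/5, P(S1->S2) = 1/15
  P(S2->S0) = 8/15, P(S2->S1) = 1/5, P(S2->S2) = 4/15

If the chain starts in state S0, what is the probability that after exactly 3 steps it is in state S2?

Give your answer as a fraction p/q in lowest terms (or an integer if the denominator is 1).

Answer: 82/375

Derivation:
Computing P^3 by repeated multiplication:
P^1 =
  S0: [3/5, 2/15, 4/15]
  S1: [2/15, 4/5, 1/15]
  S2: [8/15, 1/5, 4/15]
P^2 =
  S0: [13/25, 6/25, 6/25]
  S1: [2/9, 151/225, 8/75]
  S2: [22/45, 64/225, 17/75]
P^3 =
  S0: [59/125, 116/375, 82/375]
  S1: [944/3375, 1984/3375, 149/1125]
  S2: [1526/3375, 1141/3375, 236/1125]

(P^3)[S0 -> S2] = 82/375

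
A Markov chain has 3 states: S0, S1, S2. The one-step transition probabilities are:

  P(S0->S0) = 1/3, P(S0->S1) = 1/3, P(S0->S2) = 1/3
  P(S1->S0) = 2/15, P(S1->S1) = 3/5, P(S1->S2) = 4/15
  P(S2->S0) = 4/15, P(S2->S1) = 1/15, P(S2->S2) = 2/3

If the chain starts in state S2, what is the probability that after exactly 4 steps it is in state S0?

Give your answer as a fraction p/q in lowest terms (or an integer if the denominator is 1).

Answer: 12814/50625

Derivation:
Computing P^4 by repeated multiplication:
P^1 =
  S0: [1/3, 1/3, 1/3]
  S1: [2/15, 3/5, 4/15]
  S2: [4/15, 1/15, 2/3]
P^2 =
  S0: [11/45, 1/3, 19/45]
  S1: [44/225, 19/45, 86/225]
  S2: [62/225, 13/75, 124/225]
P^3 =
  S0: [161/675, 209/675, 61/135]
  S1: [754/3375, 43/125, 292/675]
  S2: [884/3375, 157/675, 1706/3375]
P^4 =
  S0: [2443/10125, 997/3375, 4691/10125]
  S1: [11932/50625, 15679/50625, 23014/50625]
  S2: [12814/50625, 4397/16875, 4924/10125]

(P^4)[S2 -> S0] = 12814/50625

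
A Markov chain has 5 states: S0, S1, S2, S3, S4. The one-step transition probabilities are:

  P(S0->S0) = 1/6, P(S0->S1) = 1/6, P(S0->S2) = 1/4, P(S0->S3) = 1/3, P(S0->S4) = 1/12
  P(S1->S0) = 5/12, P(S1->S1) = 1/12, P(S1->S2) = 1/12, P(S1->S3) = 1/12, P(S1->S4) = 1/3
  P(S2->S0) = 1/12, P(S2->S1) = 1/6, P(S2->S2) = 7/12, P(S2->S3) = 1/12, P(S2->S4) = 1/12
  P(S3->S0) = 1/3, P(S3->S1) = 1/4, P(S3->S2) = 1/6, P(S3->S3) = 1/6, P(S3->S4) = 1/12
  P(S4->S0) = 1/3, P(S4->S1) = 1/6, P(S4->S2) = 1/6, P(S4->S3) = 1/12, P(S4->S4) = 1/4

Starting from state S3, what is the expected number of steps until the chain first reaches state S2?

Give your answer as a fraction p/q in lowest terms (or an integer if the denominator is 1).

Answer: 24144/4259

Derivation:
Let h_i = expected steps to first reach S2 from state i.
Boundary: h_S2 = 0.
First-step equations for the other states:
  h_S0 = 1 + 1/6*h_S0 + 1/6*h_S1 + 1/4*h_S2 + 1/3*h_S3 + 1/12*h_S4
  h_S1 = 1 + 5/12*h_S0 + 1/12*h_S1 + 1/12*h_S2 + 1/12*h_S3 + 1/3*h_S4
  h_S3 = 1 + 1/3*h_S0 + 1/4*h_S1 + 1/6*h_S2 + 1/6*h_S3 + 1/12*h_S4
  h_S4 = 1 + 1/3*h_S0 + 1/6*h_S1 + 1/6*h_S2 + 1/12*h_S3 + 1/4*h_S4

Substituting h_S2 = 0 and rearranging gives the linear system (I - Q) h = 1:
  [5/6, -1/6, -1/3, -1/12] . (h_S0, h_S1, h_S3, h_S4) = 1
  [-5/12, 11/12, -1/12, -1/3] . (h_S0, h_S1, h_S3, h_S4) = 1
  [-1/3, -1/4, 5/6, -1/12] . (h_S0, h_S1, h_S3, h_S4) = 1
  [-1/3, -1/6, -1/12, 3/4] . (h_S0, h_S1, h_S3, h_S4) = 1

Solving yields:
  h_S0 = 22308/4259
  h_S1 = 25704/4259
  h_S3 = 24144/4259
  h_S4 = 23988/4259

Starting state is S3, so the expected hitting time is h_S3 = 24144/4259.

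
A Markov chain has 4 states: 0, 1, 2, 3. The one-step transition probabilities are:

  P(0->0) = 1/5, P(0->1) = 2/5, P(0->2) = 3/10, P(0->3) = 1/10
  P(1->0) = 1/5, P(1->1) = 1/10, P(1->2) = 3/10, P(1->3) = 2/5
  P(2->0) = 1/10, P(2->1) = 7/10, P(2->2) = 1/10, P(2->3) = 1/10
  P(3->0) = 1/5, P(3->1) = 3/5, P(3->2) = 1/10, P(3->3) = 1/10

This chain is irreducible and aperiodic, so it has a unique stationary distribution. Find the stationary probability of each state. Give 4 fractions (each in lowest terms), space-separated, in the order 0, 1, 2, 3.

Answer: 269/1506 98/251 161/753 109/502

Derivation:
The stationary distribution satisfies pi = pi * P, i.e.:
  pi_0 = 1/5*pi_0 + 1/5*pi_1 + 1/10*pi_2 + 1/5*pi_3
  pi_1 = 2/5*pi_0 + 1/10*pi_1 + 7/10*pi_2 + 3/5*pi_3
  pi_2 = 3/10*pi_0 + 3/10*pi_1 + 1/10*pi_2 + 1/10*pi_3
  pi_3 = 1/10*pi_0 + 2/5*pi_1 + 1/10*pi_2 + 1/10*pi_3
with normalization: pi_0 + pi_1 + pi_2 + pi_3 = 1.

Using the first 3 balance equations plus normalization, the linear system A*pi = b is:
  [-4/5, 1/5, 1/10, 1/5] . pi = 0
  [2/5, -9/10, 7/10, 3/5] . pi = 0
  [3/10, 3/10, -9/10, 1/10] . pi = 0
  [1, 1, 1, 1] . pi = 1

Solving yields:
  pi_0 = 269/1506
  pi_1 = 98/251
  pi_2 = 161/753
  pi_3 = 109/502

Verification (pi * P):
  269/1506*1/5 + 98/251*1/5 + 161/753*1/10 + 109/502*1/5 = 269/1506 = pi_0  (ok)
  269/1506*2/5 + 98/251*1/10 + 161/753*7/10 + 109/502*3/5 = 98/251 = pi_1  (ok)
  269/1506*3/10 + 98/251*3/10 + 161/753*1/10 + 109/502*1/10 = 161/753 = pi_2  (ok)
  269/1506*1/10 + 98/251*2/5 + 161/753*1/10 + 109/502*1/10 = 109/502 = pi_3  (ok)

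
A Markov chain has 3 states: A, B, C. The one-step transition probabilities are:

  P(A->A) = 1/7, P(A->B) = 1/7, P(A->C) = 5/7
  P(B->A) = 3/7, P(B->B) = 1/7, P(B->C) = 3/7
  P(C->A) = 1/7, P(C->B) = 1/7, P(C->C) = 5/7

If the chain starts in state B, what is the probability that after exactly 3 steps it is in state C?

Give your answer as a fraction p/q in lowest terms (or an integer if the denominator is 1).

Computing P^3 by repeated multiplication:
P^1 =
  A: [1/7, 1/7, 5/7]
  B: [3/7, 1/7, 3/7]
  C: [1/7, 1/7, 5/7]
P^2 =
  A: [9/49, 1/7, 33/49]
  B: [9/49, 1/7, 33/49]
  C: [9/49, 1/7, 33/49]
P^3 =
  A: [9/49, 1/7, 33/49]
  B: [9/49, 1/7, 33/49]
  C: [9/49, 1/7, 33/49]

(P^3)[B -> C] = 33/49

Answer: 33/49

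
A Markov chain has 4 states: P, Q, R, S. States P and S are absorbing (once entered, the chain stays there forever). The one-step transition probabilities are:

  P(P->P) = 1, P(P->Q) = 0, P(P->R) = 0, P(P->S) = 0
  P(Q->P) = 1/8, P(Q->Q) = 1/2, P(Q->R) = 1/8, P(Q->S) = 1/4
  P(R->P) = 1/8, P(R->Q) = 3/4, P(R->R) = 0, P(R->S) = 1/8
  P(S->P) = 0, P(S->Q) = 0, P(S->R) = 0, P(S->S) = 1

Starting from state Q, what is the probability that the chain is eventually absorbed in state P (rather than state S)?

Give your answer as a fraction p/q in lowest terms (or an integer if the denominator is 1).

Answer: 9/26

Derivation:
Let a_i = P(absorbed in P | start in state i).
Boundary conditions: a_P = 1, a_S = 0.
For each transient state i, a_i = sum_j P(i->j) * a_j:
  a_Q = 1/8*a_P + 1/2*a_Q + 1/8*a_R + 1/4*a_S
  a_R = 1/8*a_P + 3/4*a_Q + 0*a_R + 1/8*a_S

Substituting a_P = 1 and a_S = 0, rearrange to (I - Q) a = r where r[i] = P(i -> P):
  [1/2, -1/8] . (a_Q, a_R) = 1/8
  [-3/4, 1] . (a_Q, a_R) = 1/8

Solving yields:
  a_Q = 9/26
  a_R = 5/13

Starting state is Q, so the absorption probability is a_Q = 9/26.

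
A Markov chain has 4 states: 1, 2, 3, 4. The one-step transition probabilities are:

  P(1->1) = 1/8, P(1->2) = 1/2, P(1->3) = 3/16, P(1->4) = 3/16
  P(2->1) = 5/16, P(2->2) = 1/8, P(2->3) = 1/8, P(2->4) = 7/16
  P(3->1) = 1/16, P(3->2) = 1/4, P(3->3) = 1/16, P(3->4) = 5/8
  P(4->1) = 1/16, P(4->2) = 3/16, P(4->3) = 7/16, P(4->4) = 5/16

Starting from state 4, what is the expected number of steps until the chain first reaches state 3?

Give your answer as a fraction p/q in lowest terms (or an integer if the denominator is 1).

Answer: 3760/1279

Derivation:
Let h_i = expected steps to first reach 3 from state i.
Boundary: h_3 = 0.
First-step equations for the other states:
  h_1 = 1 + 1/8*h_1 + 1/2*h_2 + 3/16*h_3 + 3/16*h_4
  h_2 = 1 + 5/16*h_1 + 1/8*h_2 + 1/8*h_3 + 7/16*h_4
  h_4 = 1 + 1/16*h_1 + 3/16*h_2 + 7/16*h_3 + 5/16*h_4

Substituting h_3 = 0 and rearranging gives the linear system (I - Q) h = 1:
  [7/8, -1/2, -3/16] . (h_1, h_2, h_4) = 1
  [-5/16, 7/8, -7/16] . (h_1, h_2, h_4) = 1
  [-1/16, -3/16, 11/16] . (h_1, h_2, h_4) = 1

Solving yields:
  h_1 = 5248/1279
  h_2 = 5216/1279
  h_4 = 3760/1279

Starting state is 4, so the expected hitting time is h_4 = 3760/1279.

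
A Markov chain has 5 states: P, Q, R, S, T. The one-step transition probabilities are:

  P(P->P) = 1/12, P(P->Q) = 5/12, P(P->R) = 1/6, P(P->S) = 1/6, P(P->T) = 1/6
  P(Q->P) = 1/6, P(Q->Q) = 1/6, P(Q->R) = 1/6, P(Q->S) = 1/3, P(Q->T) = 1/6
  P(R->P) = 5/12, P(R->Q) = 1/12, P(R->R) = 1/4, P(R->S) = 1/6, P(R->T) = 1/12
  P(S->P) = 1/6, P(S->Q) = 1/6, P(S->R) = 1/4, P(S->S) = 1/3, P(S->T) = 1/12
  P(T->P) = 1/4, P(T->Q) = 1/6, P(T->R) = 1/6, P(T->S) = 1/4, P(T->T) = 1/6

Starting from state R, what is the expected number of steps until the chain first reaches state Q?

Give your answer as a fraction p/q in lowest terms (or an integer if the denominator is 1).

Answer: 5349/1052

Derivation:
Let h_i = expected steps to first reach Q from state i.
Boundary: h_Q = 0.
First-step equations for the other states:
  h_P = 1 + 1/12*h_P + 5/12*h_Q + 1/6*h_R + 1/6*h_S + 1/6*h_T
  h_R = 1 + 5/12*h_P + 1/12*h_Q + 1/4*h_R + 1/6*h_S + 1/12*h_T
  h_S = 1 + 1/6*h_P + 1/6*h_Q + 1/4*h_R + 1/3*h_S + 1/12*h_T
  h_T = 1 + 1/4*h_P + 1/6*h_Q + 1/6*h_R + 1/4*h_S + 1/6*h_T

Substituting h_Q = 0 and rearranging gives the linear system (I - Q) h = 1:
  [11/12, -1/6, -1/6, -1/6] . (h_P, h_R, h_S, h_T) = 1
  [-5/12, 3/4, -1/6, -1/12] . (h_P, h_R, h_S, h_T) = 1
  [-1/6, -1/4, 2/3, -1/12] . (h_P, h_R, h_S, h_T) = 1
  [-1/4, -1/6, -1/4, 5/6] . (h_P, h_R, h_S, h_T) = 1

Solving yields:
  h_P = 999/263
  h_R = 5349/1052
  h_S = 1305/263
  h_T = 5097/1052

Starting state is R, so the expected hitting time is h_R = 5349/1052.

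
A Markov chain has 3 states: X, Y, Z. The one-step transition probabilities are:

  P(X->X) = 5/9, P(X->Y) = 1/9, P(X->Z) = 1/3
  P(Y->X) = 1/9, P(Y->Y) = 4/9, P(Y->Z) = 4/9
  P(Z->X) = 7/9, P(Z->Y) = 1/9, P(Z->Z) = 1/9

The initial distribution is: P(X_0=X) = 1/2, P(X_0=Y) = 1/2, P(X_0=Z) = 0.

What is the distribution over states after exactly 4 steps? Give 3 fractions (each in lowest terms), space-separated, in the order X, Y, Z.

Propagating the distribution step by step (d_{t+1} = d_t * P):
d_0 = (X=1/2, Y=1/2, Z=0)
  d_1[X] = 1/2*5/9 + 1/2*1/9 + 0*7/9 = 1/3
  d_1[Y] = 1/2*1/9 + 1/2*4/9 + 0*1/9 = 5/18
  d_1[Z] = 1/2*1/3 + 1/2*4/9 + 0*1/9 = 7/18
d_1 = (X=1/3, Y=5/18, Z=7/18)
  d_2[X] = 1/3*5/9 + 5/18*1/9 + 7/18*7/9 = 14/27
  d_2[Y] = 1/3*1/9 + 5/18*4/9 + 7/18*1/9 = 11/54
  d_2[Z] = 1/3*1/3 + 5/18*4/9 + 7/18*1/9 = 5/18
d_2 = (X=14/27, Y=11/54, Z=5/18)
  d_3[X] = 14/27*5/9 + 11/54*1/9 + 5/18*7/9 = 128/243
  d_3[Y] = 14/27*1/9 + 11/54*4/9 + 5/18*1/9 = 29/162
  d_3[Z] = 14/27*1/3 + 11/54*4/9 + 5/18*1/9 = 143/486
d_3 = (X=128/243, Y=29/162, Z=143/486)
  d_4[X] = 128/243*5/9 + 29/162*1/9 + 143/486*7/9 = 1184/2187
  d_4[Y] = 128/243*1/9 + 29/162*4/9 + 143/486*1/9 = 83/486
  d_4[Z] = 128/243*1/3 + 29/162*4/9 + 143/486*1/9 = 1259/4374
d_4 = (X=1184/2187, Y=83/486, Z=1259/4374)

Answer: 1184/2187 83/486 1259/4374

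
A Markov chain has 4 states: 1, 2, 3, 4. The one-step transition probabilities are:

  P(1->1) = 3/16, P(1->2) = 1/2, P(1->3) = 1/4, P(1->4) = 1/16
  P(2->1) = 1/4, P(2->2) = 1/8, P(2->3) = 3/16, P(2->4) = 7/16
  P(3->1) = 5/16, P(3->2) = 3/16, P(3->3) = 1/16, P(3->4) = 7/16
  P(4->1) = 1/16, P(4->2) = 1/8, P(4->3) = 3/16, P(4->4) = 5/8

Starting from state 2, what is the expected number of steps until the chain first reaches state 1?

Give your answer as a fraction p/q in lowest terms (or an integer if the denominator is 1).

Let h_i = expected steps to first reach 1 from state i.
Boundary: h_1 = 0.
First-step equations for the other states:
  h_2 = 1 + 1/4*h_1 + 1/8*h_2 + 3/16*h_3 + 7/16*h_4
  h_3 = 1 + 5/16*h_1 + 3/16*h_2 + 1/16*h_3 + 7/16*h_4
  h_4 = 1 + 1/16*h_1 + 1/8*h_2 + 3/16*h_3 + 5/8*h_4

Substituting h_1 = 0 and rearranging gives the linear system (I - Q) h = 1:
  [7/8, -3/16, -7/16] . (h_2, h_3, h_4) = 1
  [-3/16, 15/16, -7/16] . (h_2, h_3, h_4) = 1
  [-1/8, -3/16, 3/8] . (h_2, h_3, h_4) = 1

Solving yields:
  h_2 = 1248/199
  h_3 = 3536/597
  h_4 = 1536/199

Starting state is 2, so the expected hitting time is h_2 = 1248/199.

Answer: 1248/199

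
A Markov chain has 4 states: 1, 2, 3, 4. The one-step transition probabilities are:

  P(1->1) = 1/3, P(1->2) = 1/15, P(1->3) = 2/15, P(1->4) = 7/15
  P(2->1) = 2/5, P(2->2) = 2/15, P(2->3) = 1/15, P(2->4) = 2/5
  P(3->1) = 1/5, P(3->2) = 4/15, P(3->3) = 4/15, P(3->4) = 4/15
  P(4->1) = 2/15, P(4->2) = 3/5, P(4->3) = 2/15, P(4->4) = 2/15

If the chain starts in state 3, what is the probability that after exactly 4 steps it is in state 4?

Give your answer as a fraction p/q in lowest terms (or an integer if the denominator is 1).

Answer: 1777/5625

Derivation:
Computing P^4 by repeated multiplication:
P^1 =
  1: [1/3, 1/15, 2/15, 7/15]
  2: [2/5, 2/15, 1/15, 2/5]
  3: [1/5, 4/15, 4/15, 4/15]
  4: [2/15, 3/5, 2/15, 2/15]
P^2 =
  1: [17/75, 26/75, 11/75, 7/25]
  2: [19/75, 68/225, 2/15, 14/45]
  3: [59/225, 7/25, 34/225, 23/75]
  4: [74/225, 46/225, 1/9, 16/45]
P^3 =
  1: [316/1125, 302/1125, 146/1125, 361/1125]
  2: [923/3375, 943/3375, 442/3375, 1067/3375]
  3: [913/3375, 314/1125, 91/675, 71/225]
  4: [881/3375, 986/3375, 454/3375, 1054/3375]
P^4 =
  1: [4552/16875, 4753/16875, 448/3375, 1066/3375]
  2: [13733/50625, 2836/10125, 6691/50625, 16021/50625]
  3: [13712/50625, 526/1875, 6718/50625, 1777/5625]
  4: [4597/16875, 2831/10125, 2224/16875, 16007/50625]

(P^4)[3 -> 4] = 1777/5625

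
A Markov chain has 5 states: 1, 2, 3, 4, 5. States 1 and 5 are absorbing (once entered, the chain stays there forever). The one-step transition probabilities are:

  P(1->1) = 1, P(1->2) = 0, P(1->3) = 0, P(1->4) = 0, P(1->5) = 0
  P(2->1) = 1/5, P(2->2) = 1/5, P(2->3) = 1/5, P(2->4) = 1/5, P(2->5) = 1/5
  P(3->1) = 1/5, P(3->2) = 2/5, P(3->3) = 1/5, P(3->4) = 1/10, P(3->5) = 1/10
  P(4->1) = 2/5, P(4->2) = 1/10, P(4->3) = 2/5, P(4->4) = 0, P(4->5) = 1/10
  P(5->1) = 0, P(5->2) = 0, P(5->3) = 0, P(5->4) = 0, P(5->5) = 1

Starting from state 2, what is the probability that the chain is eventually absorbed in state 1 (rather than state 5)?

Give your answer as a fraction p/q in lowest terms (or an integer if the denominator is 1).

Let a_i = P(absorbed in 1 | start in state i).
Boundary conditions: a_1 = 1, a_5 = 0.
For each transient state i, a_i = sum_j P(i->j) * a_j:
  a_2 = 1/5*a_1 + 1/5*a_2 + 1/5*a_3 + 1/5*a_4 + 1/5*a_5
  a_3 = 1/5*a_1 + 2/5*a_2 + 1/5*a_3 + 1/10*a_4 + 1/10*a_5
  a_4 = 2/5*a_1 + 1/10*a_2 + 2/5*a_3 + 0*a_4 + 1/10*a_5

Substituting a_1 = 1 and a_5 = 0, rearrange to (I - Q) a = r where r[i] = P(i -> 1):
  [4/5, -1/5, -1/5] . (a_2, a_3, a_4) = 1/5
  [-2/5, 4/5, -1/10] . (a_2, a_3, a_4) = 1/5
  [-1/10, -2/5, 1] . (a_2, a_3, a_4) = 2/5

Solving yields:
  a_2 = 140/239
  a_3 = 151/239
  a_4 = 170/239

Starting state is 2, so the absorption probability is a_2 = 140/239.

Answer: 140/239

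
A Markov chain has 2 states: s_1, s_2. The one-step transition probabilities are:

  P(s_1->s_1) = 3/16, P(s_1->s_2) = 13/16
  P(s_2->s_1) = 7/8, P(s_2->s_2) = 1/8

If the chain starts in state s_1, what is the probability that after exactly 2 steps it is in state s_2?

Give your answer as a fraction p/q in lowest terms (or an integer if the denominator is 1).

Computing P^2 by repeated multiplication:
P^1 =
  s_1: [3/16, 13/16]
  s_2: [7/8, 1/8]
P^2 =
  s_1: [191/256, 65/256]
  s_2: [35/128, 93/128]

(P^2)[s_1 -> s_2] = 65/256

Answer: 65/256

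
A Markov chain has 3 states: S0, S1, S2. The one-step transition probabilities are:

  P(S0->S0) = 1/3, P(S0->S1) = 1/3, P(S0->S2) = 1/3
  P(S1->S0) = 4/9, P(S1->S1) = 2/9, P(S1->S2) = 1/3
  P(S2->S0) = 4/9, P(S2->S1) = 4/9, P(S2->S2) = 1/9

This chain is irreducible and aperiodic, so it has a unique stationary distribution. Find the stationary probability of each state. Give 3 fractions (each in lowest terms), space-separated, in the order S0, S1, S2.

Answer: 2/5 18/55 3/11

Derivation:
The stationary distribution satisfies pi = pi * P, i.e.:
  pi_S0 = 1/3*pi_S0 + 4/9*pi_S1 + 4/9*pi_S2
  pi_S1 = 1/3*pi_S0 + 2/9*pi_S1 + 4/9*pi_S2
  pi_S2 = 1/3*pi_S0 + 1/3*pi_S1 + 1/9*pi_S2
with normalization: pi_S0 + pi_S1 + pi_S2 = 1.

Using the first 2 balance equations plus normalization, the linear system A*pi = b is:
  [-2/3, 4/9, 4/9] . pi = 0
  [1/3, -7/9, 4/9] . pi = 0
  [1, 1, 1] . pi = 1

Solving yields:
  pi_S0 = 2/5
  pi_S1 = 18/55
  pi_S2 = 3/11

Verification (pi * P):
  2/5*1/3 + 18/55*4/9 + 3/11*4/9 = 2/5 = pi_S0  (ok)
  2/5*1/3 + 18/55*2/9 + 3/11*4/9 = 18/55 = pi_S1  (ok)
  2/5*1/3 + 18/55*1/3 + 3/11*1/9 = 3/11 = pi_S2  (ok)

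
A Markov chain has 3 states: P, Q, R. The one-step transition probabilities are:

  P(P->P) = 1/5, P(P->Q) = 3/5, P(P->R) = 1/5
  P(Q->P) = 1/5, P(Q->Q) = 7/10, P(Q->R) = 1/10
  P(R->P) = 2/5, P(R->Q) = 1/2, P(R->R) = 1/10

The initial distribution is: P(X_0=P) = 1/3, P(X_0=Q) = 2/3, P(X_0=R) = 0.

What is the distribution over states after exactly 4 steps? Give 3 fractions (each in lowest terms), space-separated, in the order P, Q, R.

Answer: 421/1875 2449/3750 153/1250

Derivation:
Propagating the distribution step by step (d_{t+1} = d_t * P):
d_0 = (P=1/3, Q=2/3, R=0)
  d_1[P] = 1/3*1/5 + 2/3*1/5 + 0*2/5 = 1/5
  d_1[Q] = 1/3*3/5 + 2/3*7/10 + 0*1/2 = 2/3
  d_1[R] = 1/3*1/5 + 2/3*1/10 + 0*1/10 = 2/15
d_1 = (P=1/5, Q=2/3, R=2/15)
  d_2[P] = 1/5*1/5 + 2/3*1/5 + 2/15*2/5 = 17/75
  d_2[Q] = 1/5*3/5 + 2/3*7/10 + 2/15*1/2 = 49/75
  d_2[R] = 1/5*1/5 + 2/3*1/10 + 2/15*1/10 = 3/25
d_2 = (P=17/75, Q=49/75, R=3/25)
  d_3[P] = 17/75*1/5 + 49/75*1/5 + 3/25*2/5 = 28/125
  d_3[Q] = 17/75*3/5 + 49/75*7/10 + 3/25*1/2 = 49/75
  d_3[R] = 17/75*1/5 + 49/75*1/10 + 3/25*1/10 = 46/375
d_3 = (P=28/125, Q=49/75, R=46/375)
  d_4[P] = 28/125*1/5 + 49/75*1/5 + 46/375*2/5 = 421/1875
  d_4[Q] = 28/125*3/5 + 49/75*7/10 + 46/375*1/2 = 2449/3750
  d_4[R] = 28/125*1/5 + 49/75*1/10 + 46/375*1/10 = 153/1250
d_4 = (P=421/1875, Q=2449/3750, R=153/1250)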